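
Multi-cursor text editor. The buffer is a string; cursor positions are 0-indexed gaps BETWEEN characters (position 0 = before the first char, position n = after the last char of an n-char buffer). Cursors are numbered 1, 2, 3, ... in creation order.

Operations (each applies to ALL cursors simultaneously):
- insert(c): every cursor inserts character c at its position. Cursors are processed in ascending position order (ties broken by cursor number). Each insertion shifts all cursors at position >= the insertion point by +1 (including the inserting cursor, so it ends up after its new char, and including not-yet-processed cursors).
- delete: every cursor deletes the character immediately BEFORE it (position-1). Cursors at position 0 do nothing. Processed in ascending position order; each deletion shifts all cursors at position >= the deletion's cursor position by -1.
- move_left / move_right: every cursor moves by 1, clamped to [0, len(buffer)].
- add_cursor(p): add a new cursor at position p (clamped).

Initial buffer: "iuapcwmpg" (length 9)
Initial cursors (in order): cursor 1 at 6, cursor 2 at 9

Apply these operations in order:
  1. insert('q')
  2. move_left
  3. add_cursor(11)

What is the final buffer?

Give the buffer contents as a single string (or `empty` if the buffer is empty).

Answer: iuapcwqmpgq

Derivation:
After op 1 (insert('q')): buffer="iuapcwqmpgq" (len 11), cursors c1@7 c2@11, authorship ......1...2
After op 2 (move_left): buffer="iuapcwqmpgq" (len 11), cursors c1@6 c2@10, authorship ......1...2
After op 3 (add_cursor(11)): buffer="iuapcwqmpgq" (len 11), cursors c1@6 c2@10 c3@11, authorship ......1...2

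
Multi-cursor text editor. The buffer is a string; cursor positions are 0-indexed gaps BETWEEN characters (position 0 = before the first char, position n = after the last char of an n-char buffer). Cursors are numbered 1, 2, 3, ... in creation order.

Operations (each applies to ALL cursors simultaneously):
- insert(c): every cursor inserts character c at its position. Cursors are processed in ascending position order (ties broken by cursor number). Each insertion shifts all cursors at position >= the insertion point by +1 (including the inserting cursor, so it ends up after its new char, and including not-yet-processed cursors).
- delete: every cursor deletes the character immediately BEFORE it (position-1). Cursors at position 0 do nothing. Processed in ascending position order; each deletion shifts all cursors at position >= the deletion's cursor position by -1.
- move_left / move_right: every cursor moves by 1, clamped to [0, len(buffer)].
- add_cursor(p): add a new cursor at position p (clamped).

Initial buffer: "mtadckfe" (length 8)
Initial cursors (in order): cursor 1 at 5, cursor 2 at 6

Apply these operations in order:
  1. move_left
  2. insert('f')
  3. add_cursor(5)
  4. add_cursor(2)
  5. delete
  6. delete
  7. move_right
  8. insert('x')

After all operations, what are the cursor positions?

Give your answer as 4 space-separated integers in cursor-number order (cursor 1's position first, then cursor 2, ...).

Answer: 5 5 5 5

Derivation:
After op 1 (move_left): buffer="mtadckfe" (len 8), cursors c1@4 c2@5, authorship ........
After op 2 (insert('f')): buffer="mtadfcfkfe" (len 10), cursors c1@5 c2@7, authorship ....1.2...
After op 3 (add_cursor(5)): buffer="mtadfcfkfe" (len 10), cursors c1@5 c3@5 c2@7, authorship ....1.2...
After op 4 (add_cursor(2)): buffer="mtadfcfkfe" (len 10), cursors c4@2 c1@5 c3@5 c2@7, authorship ....1.2...
After op 5 (delete): buffer="mackfe" (len 6), cursors c4@1 c1@2 c3@2 c2@3, authorship ......
After op 6 (delete): buffer="kfe" (len 3), cursors c1@0 c2@0 c3@0 c4@0, authorship ...
After op 7 (move_right): buffer="kfe" (len 3), cursors c1@1 c2@1 c3@1 c4@1, authorship ...
After op 8 (insert('x')): buffer="kxxxxfe" (len 7), cursors c1@5 c2@5 c3@5 c4@5, authorship .1234..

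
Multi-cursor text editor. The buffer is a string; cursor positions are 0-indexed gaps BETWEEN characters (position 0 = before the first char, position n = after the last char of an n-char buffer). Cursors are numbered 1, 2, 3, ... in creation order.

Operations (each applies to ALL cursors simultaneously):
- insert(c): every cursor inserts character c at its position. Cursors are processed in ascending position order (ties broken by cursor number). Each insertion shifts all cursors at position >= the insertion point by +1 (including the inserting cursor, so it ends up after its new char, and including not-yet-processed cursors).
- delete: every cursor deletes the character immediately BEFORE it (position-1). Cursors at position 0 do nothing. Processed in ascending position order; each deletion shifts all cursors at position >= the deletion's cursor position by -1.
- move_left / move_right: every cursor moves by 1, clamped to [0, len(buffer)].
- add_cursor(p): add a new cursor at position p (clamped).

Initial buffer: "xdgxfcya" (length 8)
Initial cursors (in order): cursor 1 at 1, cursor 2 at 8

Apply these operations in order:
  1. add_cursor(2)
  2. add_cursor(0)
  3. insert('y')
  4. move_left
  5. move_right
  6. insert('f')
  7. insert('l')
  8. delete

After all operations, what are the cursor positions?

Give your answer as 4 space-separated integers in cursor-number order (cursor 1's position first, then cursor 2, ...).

Answer: 5 16 8 2

Derivation:
After op 1 (add_cursor(2)): buffer="xdgxfcya" (len 8), cursors c1@1 c3@2 c2@8, authorship ........
After op 2 (add_cursor(0)): buffer="xdgxfcya" (len 8), cursors c4@0 c1@1 c3@2 c2@8, authorship ........
After op 3 (insert('y')): buffer="yxydygxfcyay" (len 12), cursors c4@1 c1@3 c3@5 c2@12, authorship 4.1.3......2
After op 4 (move_left): buffer="yxydygxfcyay" (len 12), cursors c4@0 c1@2 c3@4 c2@11, authorship 4.1.3......2
After op 5 (move_right): buffer="yxydygxfcyay" (len 12), cursors c4@1 c1@3 c3@5 c2@12, authorship 4.1.3......2
After op 6 (insert('f')): buffer="yfxyfdyfgxfcyayf" (len 16), cursors c4@2 c1@5 c3@8 c2@16, authorship 44.11.33......22
After op 7 (insert('l')): buffer="yflxyfldyflgxfcyayfl" (len 20), cursors c4@3 c1@7 c3@11 c2@20, authorship 444.111.333......222
After op 8 (delete): buffer="yfxyfdyfgxfcyayf" (len 16), cursors c4@2 c1@5 c3@8 c2@16, authorship 44.11.33......22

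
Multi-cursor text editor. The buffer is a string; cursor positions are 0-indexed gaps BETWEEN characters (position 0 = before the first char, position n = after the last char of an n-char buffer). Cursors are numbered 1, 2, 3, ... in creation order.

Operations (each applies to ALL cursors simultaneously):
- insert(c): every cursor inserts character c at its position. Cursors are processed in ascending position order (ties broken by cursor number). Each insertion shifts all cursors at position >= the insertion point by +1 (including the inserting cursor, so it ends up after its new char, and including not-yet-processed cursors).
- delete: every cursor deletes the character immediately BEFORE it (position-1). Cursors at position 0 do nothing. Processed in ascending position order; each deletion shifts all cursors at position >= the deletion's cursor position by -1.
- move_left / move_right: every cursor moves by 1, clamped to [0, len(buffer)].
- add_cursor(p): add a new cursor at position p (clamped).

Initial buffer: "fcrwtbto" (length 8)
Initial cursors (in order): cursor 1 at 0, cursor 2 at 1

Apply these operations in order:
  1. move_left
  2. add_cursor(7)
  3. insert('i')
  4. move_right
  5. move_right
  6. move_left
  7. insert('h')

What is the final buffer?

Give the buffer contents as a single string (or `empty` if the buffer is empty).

Answer: iifhhcrwtbtiho

Derivation:
After op 1 (move_left): buffer="fcrwtbto" (len 8), cursors c1@0 c2@0, authorship ........
After op 2 (add_cursor(7)): buffer="fcrwtbto" (len 8), cursors c1@0 c2@0 c3@7, authorship ........
After op 3 (insert('i')): buffer="iifcrwtbtio" (len 11), cursors c1@2 c2@2 c3@10, authorship 12.......3.
After op 4 (move_right): buffer="iifcrwtbtio" (len 11), cursors c1@3 c2@3 c3@11, authorship 12.......3.
After op 5 (move_right): buffer="iifcrwtbtio" (len 11), cursors c1@4 c2@4 c3@11, authorship 12.......3.
After op 6 (move_left): buffer="iifcrwtbtio" (len 11), cursors c1@3 c2@3 c3@10, authorship 12.......3.
After op 7 (insert('h')): buffer="iifhhcrwtbtiho" (len 14), cursors c1@5 c2@5 c3@13, authorship 12.12......33.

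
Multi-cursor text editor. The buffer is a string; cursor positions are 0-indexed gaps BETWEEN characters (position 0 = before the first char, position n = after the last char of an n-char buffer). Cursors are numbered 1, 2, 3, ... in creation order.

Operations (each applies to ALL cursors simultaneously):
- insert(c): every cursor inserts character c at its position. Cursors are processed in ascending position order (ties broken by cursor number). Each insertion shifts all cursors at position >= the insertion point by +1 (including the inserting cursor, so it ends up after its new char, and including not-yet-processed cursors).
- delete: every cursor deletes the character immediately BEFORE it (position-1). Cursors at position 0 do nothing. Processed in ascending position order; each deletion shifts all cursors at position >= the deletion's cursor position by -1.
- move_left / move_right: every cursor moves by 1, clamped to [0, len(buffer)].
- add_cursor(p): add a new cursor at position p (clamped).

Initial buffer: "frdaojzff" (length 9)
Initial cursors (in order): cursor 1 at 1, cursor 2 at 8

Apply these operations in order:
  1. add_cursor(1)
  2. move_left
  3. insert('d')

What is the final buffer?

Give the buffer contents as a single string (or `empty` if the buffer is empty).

After op 1 (add_cursor(1)): buffer="frdaojzff" (len 9), cursors c1@1 c3@1 c2@8, authorship .........
After op 2 (move_left): buffer="frdaojzff" (len 9), cursors c1@0 c3@0 c2@7, authorship .........
After op 3 (insert('d')): buffer="ddfrdaojzdff" (len 12), cursors c1@2 c3@2 c2@10, authorship 13.......2..

Answer: ddfrdaojzdff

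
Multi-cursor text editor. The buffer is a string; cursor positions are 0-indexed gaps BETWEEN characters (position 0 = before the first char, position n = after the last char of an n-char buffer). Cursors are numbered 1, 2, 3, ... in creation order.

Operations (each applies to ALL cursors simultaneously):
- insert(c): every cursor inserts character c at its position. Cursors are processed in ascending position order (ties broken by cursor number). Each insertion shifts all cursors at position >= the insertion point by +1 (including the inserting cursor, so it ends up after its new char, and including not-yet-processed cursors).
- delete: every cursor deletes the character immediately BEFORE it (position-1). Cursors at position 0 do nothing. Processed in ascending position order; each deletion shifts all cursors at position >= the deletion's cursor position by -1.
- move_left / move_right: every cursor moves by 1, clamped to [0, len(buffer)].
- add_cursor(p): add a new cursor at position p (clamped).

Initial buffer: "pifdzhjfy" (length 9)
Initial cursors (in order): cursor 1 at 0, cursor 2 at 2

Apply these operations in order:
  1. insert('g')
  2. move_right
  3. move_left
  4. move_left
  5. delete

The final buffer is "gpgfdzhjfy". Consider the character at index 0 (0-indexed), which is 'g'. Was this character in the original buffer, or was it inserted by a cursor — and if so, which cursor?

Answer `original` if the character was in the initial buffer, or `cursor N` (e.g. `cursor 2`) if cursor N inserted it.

Answer: cursor 1

Derivation:
After op 1 (insert('g')): buffer="gpigfdzhjfy" (len 11), cursors c1@1 c2@4, authorship 1..2.......
After op 2 (move_right): buffer="gpigfdzhjfy" (len 11), cursors c1@2 c2@5, authorship 1..2.......
After op 3 (move_left): buffer="gpigfdzhjfy" (len 11), cursors c1@1 c2@4, authorship 1..2.......
After op 4 (move_left): buffer="gpigfdzhjfy" (len 11), cursors c1@0 c2@3, authorship 1..2.......
After op 5 (delete): buffer="gpgfdzhjfy" (len 10), cursors c1@0 c2@2, authorship 1.2.......
Authorship (.=original, N=cursor N): 1 . 2 . . . . . . .
Index 0: author = 1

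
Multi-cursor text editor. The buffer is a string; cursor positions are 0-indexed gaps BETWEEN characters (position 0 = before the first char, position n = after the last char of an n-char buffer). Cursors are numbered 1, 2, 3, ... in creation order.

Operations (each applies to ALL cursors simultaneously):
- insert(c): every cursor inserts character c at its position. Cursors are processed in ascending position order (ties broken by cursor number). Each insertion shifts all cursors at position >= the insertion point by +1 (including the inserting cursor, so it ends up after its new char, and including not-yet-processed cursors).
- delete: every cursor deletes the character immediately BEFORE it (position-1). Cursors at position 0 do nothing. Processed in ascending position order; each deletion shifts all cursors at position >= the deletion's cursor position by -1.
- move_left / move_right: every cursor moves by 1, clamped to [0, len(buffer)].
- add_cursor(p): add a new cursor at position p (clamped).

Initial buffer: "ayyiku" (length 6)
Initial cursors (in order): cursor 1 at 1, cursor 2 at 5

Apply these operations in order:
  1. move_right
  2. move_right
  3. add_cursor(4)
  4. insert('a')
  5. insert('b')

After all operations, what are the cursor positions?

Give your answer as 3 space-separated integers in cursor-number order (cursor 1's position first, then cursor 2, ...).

Answer: 5 12 8

Derivation:
After op 1 (move_right): buffer="ayyiku" (len 6), cursors c1@2 c2@6, authorship ......
After op 2 (move_right): buffer="ayyiku" (len 6), cursors c1@3 c2@6, authorship ......
After op 3 (add_cursor(4)): buffer="ayyiku" (len 6), cursors c1@3 c3@4 c2@6, authorship ......
After op 4 (insert('a')): buffer="ayyaiakua" (len 9), cursors c1@4 c3@6 c2@9, authorship ...1.3..2
After op 5 (insert('b')): buffer="ayyabiabkuab" (len 12), cursors c1@5 c3@8 c2@12, authorship ...11.33..22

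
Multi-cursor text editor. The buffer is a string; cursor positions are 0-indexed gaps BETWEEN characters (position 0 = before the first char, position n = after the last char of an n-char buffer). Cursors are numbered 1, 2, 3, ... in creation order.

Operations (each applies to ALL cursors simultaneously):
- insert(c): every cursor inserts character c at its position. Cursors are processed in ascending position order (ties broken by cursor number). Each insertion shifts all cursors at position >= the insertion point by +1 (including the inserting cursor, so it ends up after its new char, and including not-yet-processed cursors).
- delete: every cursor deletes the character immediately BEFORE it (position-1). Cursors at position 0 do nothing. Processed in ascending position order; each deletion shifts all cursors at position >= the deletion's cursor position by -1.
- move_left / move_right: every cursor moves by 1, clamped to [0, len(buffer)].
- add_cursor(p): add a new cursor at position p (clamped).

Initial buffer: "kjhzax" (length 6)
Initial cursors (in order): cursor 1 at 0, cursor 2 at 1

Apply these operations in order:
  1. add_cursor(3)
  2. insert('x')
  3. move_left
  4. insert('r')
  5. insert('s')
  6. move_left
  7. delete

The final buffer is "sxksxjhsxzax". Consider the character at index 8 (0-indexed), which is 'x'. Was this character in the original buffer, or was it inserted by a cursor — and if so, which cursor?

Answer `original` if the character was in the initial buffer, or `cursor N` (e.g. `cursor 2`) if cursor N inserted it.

Answer: cursor 3

Derivation:
After op 1 (add_cursor(3)): buffer="kjhzax" (len 6), cursors c1@0 c2@1 c3@3, authorship ......
After op 2 (insert('x')): buffer="xkxjhxzax" (len 9), cursors c1@1 c2@3 c3@6, authorship 1.2..3...
After op 3 (move_left): buffer="xkxjhxzax" (len 9), cursors c1@0 c2@2 c3@5, authorship 1.2..3...
After op 4 (insert('r')): buffer="rxkrxjhrxzax" (len 12), cursors c1@1 c2@4 c3@8, authorship 11.22..33...
After op 5 (insert('s')): buffer="rsxkrsxjhrsxzax" (len 15), cursors c1@2 c2@6 c3@11, authorship 111.222..333...
After op 6 (move_left): buffer="rsxkrsxjhrsxzax" (len 15), cursors c1@1 c2@5 c3@10, authorship 111.222..333...
After op 7 (delete): buffer="sxksxjhsxzax" (len 12), cursors c1@0 c2@3 c3@7, authorship 11.22..33...
Authorship (.=original, N=cursor N): 1 1 . 2 2 . . 3 3 . . .
Index 8: author = 3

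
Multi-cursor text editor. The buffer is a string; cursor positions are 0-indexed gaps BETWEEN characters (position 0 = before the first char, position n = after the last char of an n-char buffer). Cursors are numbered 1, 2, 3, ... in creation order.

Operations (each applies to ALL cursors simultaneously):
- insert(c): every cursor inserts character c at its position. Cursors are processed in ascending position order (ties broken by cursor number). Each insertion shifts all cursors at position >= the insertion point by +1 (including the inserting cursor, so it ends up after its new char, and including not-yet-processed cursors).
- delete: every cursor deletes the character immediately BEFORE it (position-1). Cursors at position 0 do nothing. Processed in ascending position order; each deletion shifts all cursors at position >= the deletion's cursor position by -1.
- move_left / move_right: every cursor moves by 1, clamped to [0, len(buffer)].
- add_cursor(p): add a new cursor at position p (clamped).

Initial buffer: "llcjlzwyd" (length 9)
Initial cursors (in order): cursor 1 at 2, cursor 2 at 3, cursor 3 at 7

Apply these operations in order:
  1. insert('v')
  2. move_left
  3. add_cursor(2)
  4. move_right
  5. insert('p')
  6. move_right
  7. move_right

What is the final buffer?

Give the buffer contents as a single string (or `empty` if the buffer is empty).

Answer: llvppcvpjlzwvpyd

Derivation:
After op 1 (insert('v')): buffer="llvcvjlzwvyd" (len 12), cursors c1@3 c2@5 c3@10, authorship ..1.2....3..
After op 2 (move_left): buffer="llvcvjlzwvyd" (len 12), cursors c1@2 c2@4 c3@9, authorship ..1.2....3..
After op 3 (add_cursor(2)): buffer="llvcvjlzwvyd" (len 12), cursors c1@2 c4@2 c2@4 c3@9, authorship ..1.2....3..
After op 4 (move_right): buffer="llvcvjlzwvyd" (len 12), cursors c1@3 c4@3 c2@5 c3@10, authorship ..1.2....3..
After op 5 (insert('p')): buffer="llvppcvpjlzwvpyd" (len 16), cursors c1@5 c4@5 c2@8 c3@14, authorship ..114.22....33..
After op 6 (move_right): buffer="llvppcvpjlzwvpyd" (len 16), cursors c1@6 c4@6 c2@9 c3@15, authorship ..114.22....33..
After op 7 (move_right): buffer="llvppcvpjlzwvpyd" (len 16), cursors c1@7 c4@7 c2@10 c3@16, authorship ..114.22....33..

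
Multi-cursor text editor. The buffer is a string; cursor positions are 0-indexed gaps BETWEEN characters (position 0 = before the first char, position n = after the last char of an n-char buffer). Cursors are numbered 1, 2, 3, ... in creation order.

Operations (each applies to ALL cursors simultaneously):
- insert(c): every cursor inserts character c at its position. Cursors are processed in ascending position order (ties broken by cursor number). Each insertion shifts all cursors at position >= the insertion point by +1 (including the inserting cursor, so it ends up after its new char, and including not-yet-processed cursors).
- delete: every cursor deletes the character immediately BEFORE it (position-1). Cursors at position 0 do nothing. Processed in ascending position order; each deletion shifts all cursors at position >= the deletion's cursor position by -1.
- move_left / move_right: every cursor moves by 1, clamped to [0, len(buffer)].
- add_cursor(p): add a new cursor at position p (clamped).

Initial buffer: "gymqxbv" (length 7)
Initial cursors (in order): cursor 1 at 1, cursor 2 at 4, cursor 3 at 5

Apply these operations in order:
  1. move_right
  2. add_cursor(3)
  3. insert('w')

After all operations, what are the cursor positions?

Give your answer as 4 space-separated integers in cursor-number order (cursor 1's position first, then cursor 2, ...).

Answer: 3 8 10 5

Derivation:
After op 1 (move_right): buffer="gymqxbv" (len 7), cursors c1@2 c2@5 c3@6, authorship .......
After op 2 (add_cursor(3)): buffer="gymqxbv" (len 7), cursors c1@2 c4@3 c2@5 c3@6, authorship .......
After op 3 (insert('w')): buffer="gywmwqxwbwv" (len 11), cursors c1@3 c4@5 c2@8 c3@10, authorship ..1.4..2.3.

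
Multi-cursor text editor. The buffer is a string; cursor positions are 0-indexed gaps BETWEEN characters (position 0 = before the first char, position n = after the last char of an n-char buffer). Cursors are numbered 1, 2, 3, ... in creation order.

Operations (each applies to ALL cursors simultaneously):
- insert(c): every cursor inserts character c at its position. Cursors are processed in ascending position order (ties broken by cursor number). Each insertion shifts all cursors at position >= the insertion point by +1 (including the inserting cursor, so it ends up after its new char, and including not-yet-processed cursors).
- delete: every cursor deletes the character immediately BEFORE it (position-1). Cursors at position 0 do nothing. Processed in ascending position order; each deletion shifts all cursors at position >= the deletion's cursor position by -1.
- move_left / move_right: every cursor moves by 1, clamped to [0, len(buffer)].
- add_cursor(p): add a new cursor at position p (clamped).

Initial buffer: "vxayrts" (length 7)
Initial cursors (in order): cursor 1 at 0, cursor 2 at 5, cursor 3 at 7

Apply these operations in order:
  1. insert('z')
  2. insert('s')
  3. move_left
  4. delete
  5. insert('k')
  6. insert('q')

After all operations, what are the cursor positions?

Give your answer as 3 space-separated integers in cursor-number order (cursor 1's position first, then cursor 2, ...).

Answer: 2 10 15

Derivation:
After op 1 (insert('z')): buffer="zvxayrztsz" (len 10), cursors c1@1 c2@7 c3@10, authorship 1.....2..3
After op 2 (insert('s')): buffer="zsvxayrzstszs" (len 13), cursors c1@2 c2@9 c3@13, authorship 11.....22..33
After op 3 (move_left): buffer="zsvxayrzstszs" (len 13), cursors c1@1 c2@8 c3@12, authorship 11.....22..33
After op 4 (delete): buffer="svxayrstss" (len 10), cursors c1@0 c2@6 c3@9, authorship 1.....2..3
After op 5 (insert('k')): buffer="ksvxayrkstsks" (len 13), cursors c1@1 c2@8 c3@12, authorship 11.....22..33
After op 6 (insert('q')): buffer="kqsvxayrkqstskqs" (len 16), cursors c1@2 c2@10 c3@15, authorship 111.....222..333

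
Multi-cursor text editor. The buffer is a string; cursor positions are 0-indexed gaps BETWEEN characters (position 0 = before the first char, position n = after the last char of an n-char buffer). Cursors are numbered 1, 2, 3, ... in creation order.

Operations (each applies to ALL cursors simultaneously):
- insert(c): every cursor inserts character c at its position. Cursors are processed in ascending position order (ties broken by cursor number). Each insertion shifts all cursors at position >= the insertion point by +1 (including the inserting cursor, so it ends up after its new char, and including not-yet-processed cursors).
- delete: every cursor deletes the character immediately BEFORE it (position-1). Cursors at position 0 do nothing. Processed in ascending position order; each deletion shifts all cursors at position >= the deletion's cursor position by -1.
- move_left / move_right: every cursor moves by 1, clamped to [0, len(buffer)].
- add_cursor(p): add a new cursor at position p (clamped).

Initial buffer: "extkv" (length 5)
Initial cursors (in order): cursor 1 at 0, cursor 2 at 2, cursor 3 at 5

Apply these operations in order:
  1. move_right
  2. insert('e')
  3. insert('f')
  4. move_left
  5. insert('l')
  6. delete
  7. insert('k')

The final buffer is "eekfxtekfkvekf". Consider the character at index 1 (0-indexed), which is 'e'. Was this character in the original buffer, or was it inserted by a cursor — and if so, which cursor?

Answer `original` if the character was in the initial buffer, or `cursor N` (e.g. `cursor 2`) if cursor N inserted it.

Answer: cursor 1

Derivation:
After op 1 (move_right): buffer="extkv" (len 5), cursors c1@1 c2@3 c3@5, authorship .....
After op 2 (insert('e')): buffer="eextekve" (len 8), cursors c1@2 c2@5 c3@8, authorship .1..2..3
After op 3 (insert('f')): buffer="eefxtefkvef" (len 11), cursors c1@3 c2@7 c3@11, authorship .11..22..33
After op 4 (move_left): buffer="eefxtefkvef" (len 11), cursors c1@2 c2@6 c3@10, authorship .11..22..33
After op 5 (insert('l')): buffer="eelfxtelfkvelf" (len 14), cursors c1@3 c2@8 c3@13, authorship .111..222..333
After op 6 (delete): buffer="eefxtefkvef" (len 11), cursors c1@2 c2@6 c3@10, authorship .11..22..33
After op 7 (insert('k')): buffer="eekfxtekfkvekf" (len 14), cursors c1@3 c2@8 c3@13, authorship .111..222..333
Authorship (.=original, N=cursor N): . 1 1 1 . . 2 2 2 . . 3 3 3
Index 1: author = 1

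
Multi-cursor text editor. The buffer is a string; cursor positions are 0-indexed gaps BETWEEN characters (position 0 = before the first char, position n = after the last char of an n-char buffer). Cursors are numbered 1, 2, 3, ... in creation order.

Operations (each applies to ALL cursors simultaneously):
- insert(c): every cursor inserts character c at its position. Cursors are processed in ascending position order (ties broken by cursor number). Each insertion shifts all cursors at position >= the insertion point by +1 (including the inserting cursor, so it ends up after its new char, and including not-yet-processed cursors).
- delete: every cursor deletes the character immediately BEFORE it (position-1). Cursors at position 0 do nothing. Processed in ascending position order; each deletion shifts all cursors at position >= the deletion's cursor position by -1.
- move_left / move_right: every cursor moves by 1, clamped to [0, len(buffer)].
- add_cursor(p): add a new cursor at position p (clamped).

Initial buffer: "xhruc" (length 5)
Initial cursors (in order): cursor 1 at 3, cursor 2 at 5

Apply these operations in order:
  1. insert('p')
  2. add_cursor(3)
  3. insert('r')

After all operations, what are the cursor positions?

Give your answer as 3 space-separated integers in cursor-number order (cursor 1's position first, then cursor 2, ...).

After op 1 (insert('p')): buffer="xhrpucp" (len 7), cursors c1@4 c2@7, authorship ...1..2
After op 2 (add_cursor(3)): buffer="xhrpucp" (len 7), cursors c3@3 c1@4 c2@7, authorship ...1..2
After op 3 (insert('r')): buffer="xhrrprucpr" (len 10), cursors c3@4 c1@6 c2@10, authorship ...311..22

Answer: 6 10 4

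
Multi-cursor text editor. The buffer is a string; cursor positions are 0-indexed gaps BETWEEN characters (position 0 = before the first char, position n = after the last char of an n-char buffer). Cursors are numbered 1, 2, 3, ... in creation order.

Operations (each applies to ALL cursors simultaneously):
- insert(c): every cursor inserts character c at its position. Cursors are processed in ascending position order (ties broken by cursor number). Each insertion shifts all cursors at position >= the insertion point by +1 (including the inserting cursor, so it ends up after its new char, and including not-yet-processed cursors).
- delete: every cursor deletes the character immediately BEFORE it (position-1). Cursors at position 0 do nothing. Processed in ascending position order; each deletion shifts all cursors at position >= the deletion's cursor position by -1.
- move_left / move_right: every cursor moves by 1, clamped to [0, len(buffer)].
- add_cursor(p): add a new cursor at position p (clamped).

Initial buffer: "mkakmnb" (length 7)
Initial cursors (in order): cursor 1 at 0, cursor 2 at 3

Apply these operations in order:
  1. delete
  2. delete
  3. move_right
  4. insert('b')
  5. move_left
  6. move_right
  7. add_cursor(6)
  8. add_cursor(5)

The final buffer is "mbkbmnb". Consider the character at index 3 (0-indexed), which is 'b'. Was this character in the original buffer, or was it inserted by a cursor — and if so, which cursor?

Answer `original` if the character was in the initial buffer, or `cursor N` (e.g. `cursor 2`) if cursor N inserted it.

Answer: cursor 2

Derivation:
After op 1 (delete): buffer="mkkmnb" (len 6), cursors c1@0 c2@2, authorship ......
After op 2 (delete): buffer="mkmnb" (len 5), cursors c1@0 c2@1, authorship .....
After op 3 (move_right): buffer="mkmnb" (len 5), cursors c1@1 c2@2, authorship .....
After op 4 (insert('b')): buffer="mbkbmnb" (len 7), cursors c1@2 c2@4, authorship .1.2...
After op 5 (move_left): buffer="mbkbmnb" (len 7), cursors c1@1 c2@3, authorship .1.2...
After op 6 (move_right): buffer="mbkbmnb" (len 7), cursors c1@2 c2@4, authorship .1.2...
After op 7 (add_cursor(6)): buffer="mbkbmnb" (len 7), cursors c1@2 c2@4 c3@6, authorship .1.2...
After op 8 (add_cursor(5)): buffer="mbkbmnb" (len 7), cursors c1@2 c2@4 c4@5 c3@6, authorship .1.2...
Authorship (.=original, N=cursor N): . 1 . 2 . . .
Index 3: author = 2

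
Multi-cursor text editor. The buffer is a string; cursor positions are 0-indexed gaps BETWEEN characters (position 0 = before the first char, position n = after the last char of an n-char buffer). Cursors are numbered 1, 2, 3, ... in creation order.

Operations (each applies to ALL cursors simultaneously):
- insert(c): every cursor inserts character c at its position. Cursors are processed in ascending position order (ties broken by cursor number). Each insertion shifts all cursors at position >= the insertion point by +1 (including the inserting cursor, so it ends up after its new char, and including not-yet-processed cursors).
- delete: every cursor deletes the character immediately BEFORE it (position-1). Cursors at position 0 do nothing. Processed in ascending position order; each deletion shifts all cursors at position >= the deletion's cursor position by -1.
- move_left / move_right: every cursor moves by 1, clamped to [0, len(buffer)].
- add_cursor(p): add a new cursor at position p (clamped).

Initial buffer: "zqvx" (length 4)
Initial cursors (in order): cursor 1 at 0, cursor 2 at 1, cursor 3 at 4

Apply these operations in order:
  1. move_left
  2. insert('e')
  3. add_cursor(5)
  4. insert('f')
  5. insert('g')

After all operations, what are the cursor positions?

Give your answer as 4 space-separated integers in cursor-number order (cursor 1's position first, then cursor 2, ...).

Answer: 6 6 14 11

Derivation:
After op 1 (move_left): buffer="zqvx" (len 4), cursors c1@0 c2@0 c3@3, authorship ....
After op 2 (insert('e')): buffer="eezqvex" (len 7), cursors c1@2 c2@2 c3@6, authorship 12...3.
After op 3 (add_cursor(5)): buffer="eezqvex" (len 7), cursors c1@2 c2@2 c4@5 c3@6, authorship 12...3.
After op 4 (insert('f')): buffer="eeffzqvfefx" (len 11), cursors c1@4 c2@4 c4@8 c3@10, authorship 1212...433.
After op 5 (insert('g')): buffer="eeffggzqvfgefgx" (len 15), cursors c1@6 c2@6 c4@11 c3@14, authorship 121212...44333.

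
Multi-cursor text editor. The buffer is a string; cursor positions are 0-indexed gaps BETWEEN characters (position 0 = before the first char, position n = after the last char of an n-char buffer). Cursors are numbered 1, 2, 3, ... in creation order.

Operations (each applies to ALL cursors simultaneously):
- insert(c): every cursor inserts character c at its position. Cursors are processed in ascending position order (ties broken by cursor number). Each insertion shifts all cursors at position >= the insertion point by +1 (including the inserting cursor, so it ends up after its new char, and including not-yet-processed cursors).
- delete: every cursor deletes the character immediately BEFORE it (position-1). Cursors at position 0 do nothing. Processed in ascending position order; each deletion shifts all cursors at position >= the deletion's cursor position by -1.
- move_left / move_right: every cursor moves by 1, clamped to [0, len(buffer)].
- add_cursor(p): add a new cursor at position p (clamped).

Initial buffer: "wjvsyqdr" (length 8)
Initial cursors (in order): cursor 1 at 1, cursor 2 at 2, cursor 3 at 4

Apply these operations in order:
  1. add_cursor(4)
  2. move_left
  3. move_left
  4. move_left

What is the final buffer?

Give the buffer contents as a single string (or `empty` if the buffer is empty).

Answer: wjvsyqdr

Derivation:
After op 1 (add_cursor(4)): buffer="wjvsyqdr" (len 8), cursors c1@1 c2@2 c3@4 c4@4, authorship ........
After op 2 (move_left): buffer="wjvsyqdr" (len 8), cursors c1@0 c2@1 c3@3 c4@3, authorship ........
After op 3 (move_left): buffer="wjvsyqdr" (len 8), cursors c1@0 c2@0 c3@2 c4@2, authorship ........
After op 4 (move_left): buffer="wjvsyqdr" (len 8), cursors c1@0 c2@0 c3@1 c4@1, authorship ........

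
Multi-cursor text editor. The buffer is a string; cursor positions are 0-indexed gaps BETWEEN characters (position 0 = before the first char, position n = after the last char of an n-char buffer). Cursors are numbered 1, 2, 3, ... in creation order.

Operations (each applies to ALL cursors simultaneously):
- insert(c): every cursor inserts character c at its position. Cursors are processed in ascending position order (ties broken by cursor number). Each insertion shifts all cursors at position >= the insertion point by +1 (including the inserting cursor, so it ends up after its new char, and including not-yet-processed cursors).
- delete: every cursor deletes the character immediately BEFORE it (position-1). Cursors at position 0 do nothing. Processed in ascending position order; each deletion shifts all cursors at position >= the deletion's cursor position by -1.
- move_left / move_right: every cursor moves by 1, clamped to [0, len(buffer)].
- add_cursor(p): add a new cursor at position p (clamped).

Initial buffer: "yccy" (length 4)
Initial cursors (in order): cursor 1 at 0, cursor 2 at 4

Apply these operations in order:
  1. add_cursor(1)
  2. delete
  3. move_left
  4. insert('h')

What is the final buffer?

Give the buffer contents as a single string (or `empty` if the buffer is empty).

Answer: hhchc

Derivation:
After op 1 (add_cursor(1)): buffer="yccy" (len 4), cursors c1@0 c3@1 c2@4, authorship ....
After op 2 (delete): buffer="cc" (len 2), cursors c1@0 c3@0 c2@2, authorship ..
After op 3 (move_left): buffer="cc" (len 2), cursors c1@0 c3@0 c2@1, authorship ..
After op 4 (insert('h')): buffer="hhchc" (len 5), cursors c1@2 c3@2 c2@4, authorship 13.2.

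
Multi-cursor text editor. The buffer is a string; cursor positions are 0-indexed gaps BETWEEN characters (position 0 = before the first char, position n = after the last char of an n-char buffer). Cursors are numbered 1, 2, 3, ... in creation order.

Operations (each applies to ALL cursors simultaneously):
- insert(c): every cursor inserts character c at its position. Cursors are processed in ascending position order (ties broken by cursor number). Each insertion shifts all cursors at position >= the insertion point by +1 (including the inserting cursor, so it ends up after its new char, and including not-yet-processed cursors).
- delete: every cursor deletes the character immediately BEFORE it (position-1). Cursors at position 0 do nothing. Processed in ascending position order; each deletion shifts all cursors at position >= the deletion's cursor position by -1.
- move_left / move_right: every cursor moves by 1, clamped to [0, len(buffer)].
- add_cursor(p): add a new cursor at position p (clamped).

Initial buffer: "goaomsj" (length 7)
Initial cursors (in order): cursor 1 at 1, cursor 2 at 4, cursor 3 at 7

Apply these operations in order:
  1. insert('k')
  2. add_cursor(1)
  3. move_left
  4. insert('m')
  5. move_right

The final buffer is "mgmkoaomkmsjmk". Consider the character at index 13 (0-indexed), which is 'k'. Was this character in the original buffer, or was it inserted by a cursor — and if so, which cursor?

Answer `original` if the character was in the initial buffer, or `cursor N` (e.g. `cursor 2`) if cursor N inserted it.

After op 1 (insert('k')): buffer="gkoaokmsjk" (len 10), cursors c1@2 c2@6 c3@10, authorship .1...2...3
After op 2 (add_cursor(1)): buffer="gkoaokmsjk" (len 10), cursors c4@1 c1@2 c2@6 c3@10, authorship .1...2...3
After op 3 (move_left): buffer="gkoaokmsjk" (len 10), cursors c4@0 c1@1 c2@5 c3@9, authorship .1...2...3
After op 4 (insert('m')): buffer="mgmkoaomkmsjmk" (len 14), cursors c4@1 c1@3 c2@8 c3@13, authorship 4.11...22...33
After op 5 (move_right): buffer="mgmkoaomkmsjmk" (len 14), cursors c4@2 c1@4 c2@9 c3@14, authorship 4.11...22...33
Authorship (.=original, N=cursor N): 4 . 1 1 . . . 2 2 . . . 3 3
Index 13: author = 3

Answer: cursor 3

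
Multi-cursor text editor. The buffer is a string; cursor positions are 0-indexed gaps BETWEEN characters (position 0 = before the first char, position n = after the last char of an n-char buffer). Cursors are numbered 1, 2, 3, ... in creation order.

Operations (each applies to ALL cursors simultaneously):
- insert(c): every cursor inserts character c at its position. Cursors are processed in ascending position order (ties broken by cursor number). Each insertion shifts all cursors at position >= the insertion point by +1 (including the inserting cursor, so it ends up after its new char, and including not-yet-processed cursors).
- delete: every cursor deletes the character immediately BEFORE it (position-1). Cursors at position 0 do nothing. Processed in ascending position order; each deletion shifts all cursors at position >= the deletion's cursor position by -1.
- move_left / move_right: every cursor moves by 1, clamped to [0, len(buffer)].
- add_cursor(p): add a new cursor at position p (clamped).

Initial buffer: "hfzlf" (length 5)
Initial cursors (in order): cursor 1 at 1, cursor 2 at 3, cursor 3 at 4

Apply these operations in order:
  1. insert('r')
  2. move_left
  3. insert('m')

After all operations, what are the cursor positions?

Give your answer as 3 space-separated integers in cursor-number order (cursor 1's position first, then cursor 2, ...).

Answer: 2 6 9

Derivation:
After op 1 (insert('r')): buffer="hrfzrlrf" (len 8), cursors c1@2 c2@5 c3@7, authorship .1..2.3.
After op 2 (move_left): buffer="hrfzrlrf" (len 8), cursors c1@1 c2@4 c3@6, authorship .1..2.3.
After op 3 (insert('m')): buffer="hmrfzmrlmrf" (len 11), cursors c1@2 c2@6 c3@9, authorship .11..22.33.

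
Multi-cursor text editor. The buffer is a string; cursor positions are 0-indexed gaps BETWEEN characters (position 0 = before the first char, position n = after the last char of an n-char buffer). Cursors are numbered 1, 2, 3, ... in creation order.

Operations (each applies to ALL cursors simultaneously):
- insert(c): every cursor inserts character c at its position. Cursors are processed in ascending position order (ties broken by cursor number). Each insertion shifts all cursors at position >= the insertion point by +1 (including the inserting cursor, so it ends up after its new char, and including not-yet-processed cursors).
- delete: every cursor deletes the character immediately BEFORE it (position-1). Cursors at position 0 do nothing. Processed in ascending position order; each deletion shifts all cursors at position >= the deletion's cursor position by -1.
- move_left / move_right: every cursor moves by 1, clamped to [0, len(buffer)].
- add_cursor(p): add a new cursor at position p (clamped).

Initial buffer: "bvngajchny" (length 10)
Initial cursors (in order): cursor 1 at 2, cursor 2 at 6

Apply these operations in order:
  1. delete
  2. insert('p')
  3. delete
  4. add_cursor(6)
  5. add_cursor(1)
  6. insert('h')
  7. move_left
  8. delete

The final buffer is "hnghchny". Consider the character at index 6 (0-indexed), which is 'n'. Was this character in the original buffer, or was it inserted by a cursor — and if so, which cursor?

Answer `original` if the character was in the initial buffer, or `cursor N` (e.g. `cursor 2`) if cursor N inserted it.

Answer: original

Derivation:
After op 1 (delete): buffer="bngachny" (len 8), cursors c1@1 c2@4, authorship ........
After op 2 (insert('p')): buffer="bpngapchny" (len 10), cursors c1@2 c2@6, authorship .1...2....
After op 3 (delete): buffer="bngachny" (len 8), cursors c1@1 c2@4, authorship ........
After op 4 (add_cursor(6)): buffer="bngachny" (len 8), cursors c1@1 c2@4 c3@6, authorship ........
After op 5 (add_cursor(1)): buffer="bngachny" (len 8), cursors c1@1 c4@1 c2@4 c3@6, authorship ........
After op 6 (insert('h')): buffer="bhhngahchhny" (len 12), cursors c1@3 c4@3 c2@7 c3@10, authorship .14...2..3..
After op 7 (move_left): buffer="bhhngahchhny" (len 12), cursors c1@2 c4@2 c2@6 c3@9, authorship .14...2..3..
After op 8 (delete): buffer="hnghchny" (len 8), cursors c1@0 c4@0 c2@3 c3@5, authorship 4..2.3..
Authorship (.=original, N=cursor N): 4 . . 2 . 3 . .
Index 6: author = original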